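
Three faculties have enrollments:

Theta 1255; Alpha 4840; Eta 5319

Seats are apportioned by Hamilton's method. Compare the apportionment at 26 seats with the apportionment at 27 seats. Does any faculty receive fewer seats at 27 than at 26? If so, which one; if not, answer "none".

At 26 seats: Theta 3, Alpha 11, Eta 12.
At 27 seats: Theta 3, Alpha 11, Eta 13.
No faculty's allocation decreased.

none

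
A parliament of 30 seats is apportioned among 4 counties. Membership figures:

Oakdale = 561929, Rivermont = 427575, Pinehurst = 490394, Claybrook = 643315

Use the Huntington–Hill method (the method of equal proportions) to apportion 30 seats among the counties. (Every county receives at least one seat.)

Oakdale 8, Rivermont 6, Pinehurst 7, Claybrook 9

With divisor 71451: modified quotas Oakdale 7.865, Rivermont 5.984, Pinehurst 6.863, Claybrook 9.004.
Geometric-mean thresholds: Oakdale √(7·8)=7.483, Rivermont √(5·6)=5.477, Pinehurst √(6·7)=6.481, Claybrook √(9·10)=9.487.
Each quota rounded against its threshold gives Oakdale 8, Rivermont 6, Pinehurst 7, Claybrook 9 (total 30).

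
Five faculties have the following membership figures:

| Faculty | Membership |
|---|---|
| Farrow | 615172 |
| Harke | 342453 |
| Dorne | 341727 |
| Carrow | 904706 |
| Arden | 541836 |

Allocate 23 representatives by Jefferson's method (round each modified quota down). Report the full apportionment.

Farrow: 5, Harke: 3, Dorne: 3, Carrow: 8, Arden: 4

Standard divisor 2745894/23 ≈ 119386.696; standard quotas: Farrow 5.153, Harke 2.868, Dorne 2.862, Carrow 7.578, Arden 4.538.
Rounding down gives 5, 2, 2, 7, 4 = 20 seats, so the divisor must be adjusted.
With modified divisor 110700: modified quotas Farrow 5.557, Harke 3.094, Dorne 3.087, Carrow 8.173, Arden 4.895.
Rounding down: Farrow 5, Harke 3, Dorne 3, Carrow 8, Arden 4 (total 23).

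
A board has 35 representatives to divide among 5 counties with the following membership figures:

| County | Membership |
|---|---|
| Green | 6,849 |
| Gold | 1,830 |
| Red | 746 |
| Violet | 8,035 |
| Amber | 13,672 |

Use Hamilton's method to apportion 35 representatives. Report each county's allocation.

Green: 8, Gold: 2, Red: 1, Violet: 9, Amber: 15

The standard divisor is 31132/35 ≈ 889.486.
Standard quotas: Green 7.7000, Gold 2.0574, Red 0.8387, Violet 9.0333, Amber 15.3707.
Lower quotas: Green 7, Gold 2, Red 0, Violet 9, Amber 15 (sum 33, leaving 2 seats).
Remainders in descending order: Red 0.8387, Green 0.7000, Amber 0.3707, Gold 0.0574, Violet 0.0333.
Largest remainders: Red, Green receive the extra seats.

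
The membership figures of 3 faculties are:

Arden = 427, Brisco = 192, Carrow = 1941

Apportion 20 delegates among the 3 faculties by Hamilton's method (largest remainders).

Arden: 3, Brisco: 2, Carrow: 15

The standard divisor is 2560/20 = 128.
Standard quotas: Arden 3.336, Brisco 1.500, Carrow 15.164.
Lower quotas: Arden 3, Brisco 1, Carrow 15 (sum 19, leaving 1 seat).
Remainders in descending order: Brisco 0.500, Arden 0.336, Carrow 0.164.
The surplus seat goes to Brisco.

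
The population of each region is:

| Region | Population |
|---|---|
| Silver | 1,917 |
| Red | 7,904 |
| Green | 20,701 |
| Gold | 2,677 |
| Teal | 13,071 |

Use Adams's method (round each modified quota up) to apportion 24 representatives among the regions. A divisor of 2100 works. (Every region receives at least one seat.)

With modified divisor 2100: modified quotas Silver 0.913, Red 3.764, Green 9.858, Gold 1.275, Teal 6.224.
Rounding up: Silver 1, Red 4, Green 10, Gold 2, Teal 7 (total 24).

Silver 1, Red 4, Green 10, Gold 2, Teal 7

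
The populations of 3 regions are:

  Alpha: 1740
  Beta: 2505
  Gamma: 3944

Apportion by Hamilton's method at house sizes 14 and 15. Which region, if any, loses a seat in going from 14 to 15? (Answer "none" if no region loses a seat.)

At 14 seats: Alpha 3, Beta 4, Gamma 7.
At 15 seats: Alpha 3, Beta 5, Gamma 7.
No region's allocation decreased.

none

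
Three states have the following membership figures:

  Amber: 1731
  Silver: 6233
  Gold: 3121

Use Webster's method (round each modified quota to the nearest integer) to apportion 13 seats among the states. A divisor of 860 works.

Amber 2; Silver 7; Gold 4

With modified divisor 860: modified quotas Amber 2.013, Silver 7.248, Gold 3.629.
Rounding to the nearest integer: Amber 2, Silver 7, Gold 4 (total 13).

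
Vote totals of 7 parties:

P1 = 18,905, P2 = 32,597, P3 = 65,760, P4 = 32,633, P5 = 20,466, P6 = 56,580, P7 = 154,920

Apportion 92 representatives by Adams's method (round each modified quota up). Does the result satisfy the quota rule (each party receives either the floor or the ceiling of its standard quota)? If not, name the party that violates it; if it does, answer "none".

P7

Standard quotas: P1 4.555, P2 7.853, P3 15.843, P4 7.862, P5 4.931, P6 13.632, P7 37.324.
Adams allocation: P1 5, P2 8, P3 16, P4 8, P5 5, P6 14, P7 36.
P7 has quota 37.324 (lower 37, upper 38) but receives 36 — outside the quota interval.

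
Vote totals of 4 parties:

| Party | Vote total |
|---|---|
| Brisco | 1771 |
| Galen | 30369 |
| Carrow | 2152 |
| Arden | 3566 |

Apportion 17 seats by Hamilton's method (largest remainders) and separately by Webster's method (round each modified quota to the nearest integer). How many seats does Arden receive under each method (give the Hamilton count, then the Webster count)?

Hamilton: Brisco 1, Galen 14, Carrow 1, Arden 1.
Webster: Brisco 1, Galen 13, Carrow 1, Arden 2.
Arden gets 1 under Hamilton and 2 under Webster.

1 and 2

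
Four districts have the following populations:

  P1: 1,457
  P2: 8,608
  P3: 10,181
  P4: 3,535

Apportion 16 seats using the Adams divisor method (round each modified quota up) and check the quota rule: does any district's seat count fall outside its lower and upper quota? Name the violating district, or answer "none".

Standard quotas: P1 0.980, P2 5.792, P3 6.850, P4 2.378.
Adams allocation: P1 1, P2 6, P3 6, P4 3.
Every allocation lies between the lower and upper quota.

none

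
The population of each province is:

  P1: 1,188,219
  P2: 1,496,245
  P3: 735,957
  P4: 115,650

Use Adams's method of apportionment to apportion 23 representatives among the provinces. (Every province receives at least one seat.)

Standard divisor 3536071/23 ≈ 153742.217; standard quotas: P1 7.729, P2 9.732, P3 4.787, P4 0.752.
Rounding up gives 8, 10, 5, 1 = 24 seats, so the divisor must be adjusted.
With modified divisor 168000: modified quotas P1 7.073, P2 8.906, P3 4.381, P4 0.688.
Rounding up: P1 8, P2 9, P3 5, P4 1 (total 23).

P1 8, P2 9, P3 5, P4 1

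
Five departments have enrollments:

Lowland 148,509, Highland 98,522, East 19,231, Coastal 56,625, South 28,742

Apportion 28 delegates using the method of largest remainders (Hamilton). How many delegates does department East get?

Standard divisor: 351629 ÷ 28 ≈ 12558.179.
Standard quotas: Lowland 11.8257, Highland 7.8452, East 1.5314, Coastal 4.5090, South 2.2887.
Lower quotas: Lowland 11, Highland 7, East 1, Coastal 4, South 2 (sum 25, leaving 3 seats).
Remainders in descending order: Highland 0.8452, Lowland 0.8257, East 0.5314, Coastal 0.5090, South 0.2887.
The surplus seats go to Highland, Lowland, East.
East receives 2.

2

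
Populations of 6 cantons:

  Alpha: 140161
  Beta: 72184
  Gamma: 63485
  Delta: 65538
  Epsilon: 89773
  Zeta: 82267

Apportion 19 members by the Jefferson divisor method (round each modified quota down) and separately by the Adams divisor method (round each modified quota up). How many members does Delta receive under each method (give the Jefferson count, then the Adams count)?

Jefferson: Alpha 6, Beta 3, Gamma 2, Delta 2, Epsilon 3, Zeta 3.
Adams: Alpha 5, Beta 3, Gamma 2, Delta 3, Epsilon 3, Zeta 3.
Delta gets 2 under Jefferson and 3 under Adams.

2 and 3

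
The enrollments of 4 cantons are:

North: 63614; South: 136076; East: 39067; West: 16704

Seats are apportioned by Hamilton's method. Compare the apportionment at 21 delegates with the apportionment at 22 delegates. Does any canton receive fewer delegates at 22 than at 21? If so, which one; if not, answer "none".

At 21 seats: North 5, South 11, East 3, West 2.
At 22 seats: North 6, South 12, East 3, West 1.
West drops from 2 to 1.

West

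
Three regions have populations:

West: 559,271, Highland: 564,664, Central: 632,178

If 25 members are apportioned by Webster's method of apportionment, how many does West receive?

Standard divisor 1756113/25 ≈ 70244.52; standard quotas: West 7.962, Highland 8.039, Central 9.000.
Rounding to the nearest integer gives West 8, Highland 8, Central 9 — total 25, matching the house size, so no adjustment is needed.
West receives 8.

8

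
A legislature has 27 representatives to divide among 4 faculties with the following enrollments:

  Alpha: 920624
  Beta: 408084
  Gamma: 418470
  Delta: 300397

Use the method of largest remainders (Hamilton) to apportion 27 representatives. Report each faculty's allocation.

The standard divisor is 2047575/27 ≈ 75836.111.
Standard quotas: Alpha 12.1397, Beta 5.3811, Gamma 5.5181, Delta 3.9611.
Lower quotas: Alpha 12, Beta 5, Gamma 5, Delta 3 (sum 25, leaving 2 seats).
Remainders in descending order: Delta 0.9611, Gamma 0.5181, Beta 0.3811, Alpha 0.1397.
Largest remainders: Delta, Gamma receive the extra seats.

Alpha=12, Beta=5, Gamma=6, Delta=4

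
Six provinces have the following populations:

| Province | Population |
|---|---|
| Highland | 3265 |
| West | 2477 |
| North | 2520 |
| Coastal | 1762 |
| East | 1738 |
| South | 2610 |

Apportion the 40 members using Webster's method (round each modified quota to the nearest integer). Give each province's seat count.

Standard divisor 14372/40 ≈ 359.3; standard quotas: Highland 9.087, West 6.894, North 7.014, Coastal 4.904, East 4.837, South 7.264.
Rounding to the nearest integer gives Highland 9, West 7, North 7, Coastal 5, East 5, South 7 — total 40, matching the house size, so no adjustment is needed.

Highland=9, West=7, North=7, Coastal=5, East=5, South=7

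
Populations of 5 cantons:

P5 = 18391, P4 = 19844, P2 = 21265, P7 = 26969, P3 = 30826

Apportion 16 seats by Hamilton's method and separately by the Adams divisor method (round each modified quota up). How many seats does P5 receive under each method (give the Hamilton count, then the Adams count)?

Hamilton: P5 2, P4 3, P2 3, P7 4, P3 4.
Adams: P5 3, P4 3, P2 3, P7 3, P3 4.
P5 gets 2 under Hamilton and 3 under Adams.

2 and 3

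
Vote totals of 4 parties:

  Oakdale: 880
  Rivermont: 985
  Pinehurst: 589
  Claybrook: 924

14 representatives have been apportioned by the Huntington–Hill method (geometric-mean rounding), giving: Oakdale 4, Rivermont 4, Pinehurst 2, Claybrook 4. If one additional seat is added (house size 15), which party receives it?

Priority for the next seat is population ÷ (√(s·(s+1))).
Priorities: Oakdale 196.774, Rivermont 220.253, Pinehurst 240.458, Claybrook 206.613.
Highest priority: Pinehurst.

Pinehurst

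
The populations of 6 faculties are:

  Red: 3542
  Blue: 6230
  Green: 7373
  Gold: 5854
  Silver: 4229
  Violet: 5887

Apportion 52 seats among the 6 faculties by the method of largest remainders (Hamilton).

Red: 5; Blue: 10; Green: 12; Gold: 9; Silver: 7; Violet: 9

The standard divisor is 33115/52 ≈ 636.827.
Standard quotas: Red 5.5620, Blue 9.7829, Green 11.5777, Gold 9.1925, Silver 6.6407, Violet 9.2443.
Lower quotas: Red 5, Blue 9, Green 11, Gold 9, Silver 6, Violet 9 (sum 49, leaving 3 seats).
Remainders in descending order: Blue 0.7829, Silver 0.6407, Green 0.5777, Red 0.5620, Violet 0.2443, Gold 0.1925.
Largest remainders: Blue, Silver, Green receive the extra seats.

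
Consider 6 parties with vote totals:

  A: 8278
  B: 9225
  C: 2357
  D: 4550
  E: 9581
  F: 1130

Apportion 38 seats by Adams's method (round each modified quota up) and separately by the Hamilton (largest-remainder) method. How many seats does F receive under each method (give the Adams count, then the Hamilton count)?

Adams: A 9, B 9, C 3, D 5, E 10, F 2.
Hamilton: A 9, B 10, C 3, D 5, E 10, F 1.
F gets 2 under Adams and 1 under Hamilton.

2 and 1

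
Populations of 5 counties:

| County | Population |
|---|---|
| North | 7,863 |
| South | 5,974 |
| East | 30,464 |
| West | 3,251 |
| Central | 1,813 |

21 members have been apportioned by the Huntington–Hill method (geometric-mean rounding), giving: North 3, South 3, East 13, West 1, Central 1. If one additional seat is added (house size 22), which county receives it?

West

Priority for the next seat is population ÷ (√(s·(s+1))).
Priorities: North 2269.853, South 1724.545, East 2258.142, West 2298.804, Central 1281.985.
Highest priority: West.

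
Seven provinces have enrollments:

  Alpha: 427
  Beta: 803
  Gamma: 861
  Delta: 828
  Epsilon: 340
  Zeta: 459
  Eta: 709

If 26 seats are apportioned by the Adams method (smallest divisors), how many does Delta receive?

5

Standard divisor 4427/26 ≈ 170.269; standard quotas: Alpha 2.508, Beta 4.716, Gamma 5.057, Delta 4.863, Epsilon 1.997, Zeta 2.696, Eta 4.164.
Rounding up gives 3, 5, 6, 5, 2, 3, 5 = 29 seats, so the divisor must be adjusted.
With modified divisor 204: modified quotas Alpha 2.093, Beta 3.936, Gamma 4.221, Delta 4.059, Epsilon 1.667, Zeta 2.250, Eta 3.475.
Rounding up: Alpha 3, Beta 4, Gamma 5, Delta 5, Epsilon 2, Zeta 3, Eta 4 (total 26).
Delta receives 5.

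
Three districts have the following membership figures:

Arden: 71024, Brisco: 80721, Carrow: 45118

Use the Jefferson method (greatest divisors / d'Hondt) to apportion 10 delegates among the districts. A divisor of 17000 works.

Arden 4; Brisco 4; Carrow 2

With modified divisor 17000: modified quotas Arden 4.178, Brisco 4.748, Carrow 2.654.
Rounding down: Arden 4, Brisco 4, Carrow 2 (total 10).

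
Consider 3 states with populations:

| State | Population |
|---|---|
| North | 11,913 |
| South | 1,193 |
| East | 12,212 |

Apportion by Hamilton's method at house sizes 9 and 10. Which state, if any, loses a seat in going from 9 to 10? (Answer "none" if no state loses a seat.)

South

At 9 seats: North 4, South 1, East 4.
At 10 seats: North 5, South 0, East 5.
South drops from 1 to 0.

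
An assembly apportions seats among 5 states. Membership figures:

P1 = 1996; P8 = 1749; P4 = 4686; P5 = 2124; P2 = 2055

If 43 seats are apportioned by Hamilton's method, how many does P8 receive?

6

Total 12610; standard divisor 12610/43 ≈ 293.256.
Standard quotas: P1 6.806, P8 5.964, P4 15.979, P5 7.243, P2 7.008.
Lower quotas: P1 6, P8 5, P4 15, P5 7, P2 7 (sum 40, leaving 3 seats).
Remainders in descending order: P4 0.979, P8 0.964, P1 0.806, P5 0.243, P2 0.008.
Largest remainders: P4, P8, P1 receive the extra seats.
P8 receives 6.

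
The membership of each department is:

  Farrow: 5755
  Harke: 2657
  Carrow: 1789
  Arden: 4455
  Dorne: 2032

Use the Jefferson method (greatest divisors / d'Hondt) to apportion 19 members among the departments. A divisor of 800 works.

Farrow 7, Harke 3, Carrow 2, Arden 5, Dorne 2

With modified divisor 800: modified quotas Farrow 7.194, Harke 3.321, Carrow 2.236, Arden 5.569, Dorne 2.540.
Rounding down: Farrow 7, Harke 3, Carrow 2, Arden 5, Dorne 2 (total 19).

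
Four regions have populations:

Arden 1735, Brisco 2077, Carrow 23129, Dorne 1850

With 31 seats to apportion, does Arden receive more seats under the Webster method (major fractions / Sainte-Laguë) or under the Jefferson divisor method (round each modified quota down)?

Webster: Arden 2, Brisco 2, Carrow 25, Dorne 2.
Jefferson: Arden 1, Brisco 2, Carrow 26, Dorne 2.
Arden gets 2 under Webster and 1 under Jefferson.

Webster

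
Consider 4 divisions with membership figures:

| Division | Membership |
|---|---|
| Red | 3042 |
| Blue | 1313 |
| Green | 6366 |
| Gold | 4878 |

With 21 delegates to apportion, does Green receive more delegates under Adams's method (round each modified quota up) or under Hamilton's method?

Hamilton

Adams: Red 4, Blue 2, Green 8, Gold 7.
Hamilton: Red 4, Blue 2, Green 9, Gold 6.
Green gets 8 under Adams and 9 under Hamilton.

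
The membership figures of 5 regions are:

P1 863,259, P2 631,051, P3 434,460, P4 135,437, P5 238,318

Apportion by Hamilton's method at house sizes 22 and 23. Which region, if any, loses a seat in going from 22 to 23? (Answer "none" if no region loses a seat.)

P4

At 22 seats: P1 8, P2 6, P3 4, P4 2, P5 2.
At 23 seats: P1 9, P2 6, P3 4, P4 1, P5 3.
P4 drops from 2 to 1.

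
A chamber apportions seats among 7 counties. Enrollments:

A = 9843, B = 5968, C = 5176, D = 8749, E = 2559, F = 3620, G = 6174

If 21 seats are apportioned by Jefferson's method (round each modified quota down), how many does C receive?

2

Standard divisor 42089/21 ≈ 2004.238; standard quotas: A 4.911, B 2.978, C 2.583, D 4.365, E 1.277, F 1.806, G 3.080.
Rounding down gives 4, 2, 2, 4, 1, 1, 3 = 17 seats, so the divisor must be adjusted.
With modified divisor 1740: modified quotas A 5.657, B 3.430, C 2.975, D 5.028, E 1.471, F 2.080, G 3.548.
Rounding down: A 5, B 3, C 2, D 5, E 1, F 2, G 3 (total 21).
C receives 2.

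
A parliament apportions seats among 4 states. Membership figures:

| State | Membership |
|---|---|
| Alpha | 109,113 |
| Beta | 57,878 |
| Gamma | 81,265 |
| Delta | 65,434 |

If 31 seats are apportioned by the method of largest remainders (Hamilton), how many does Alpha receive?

11

Standard divisor: 313690 ÷ 31 ≈ 10119.032.
Standard quotas: Alpha 10.7829, Beta 5.7197, Gamma 8.0309, Delta 6.4664.
Lower quotas: Alpha 10, Beta 5, Gamma 8, Delta 6 (sum 29, leaving 2 seats).
Remainders in descending order: Alpha 0.7829, Beta 0.7197, Delta 0.4664, Gamma 0.0309.
The surplus seats go to Alpha, Beta.
Alpha receives 11.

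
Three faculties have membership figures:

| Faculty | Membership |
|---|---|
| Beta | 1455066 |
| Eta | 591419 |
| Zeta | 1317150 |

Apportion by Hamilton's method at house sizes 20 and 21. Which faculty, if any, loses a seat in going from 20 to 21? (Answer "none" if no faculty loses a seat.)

none

At 20 seats: Beta 9, Eta 3, Zeta 8.
At 21 seats: Beta 9, Eta 4, Zeta 8.
No faculty's allocation decreased.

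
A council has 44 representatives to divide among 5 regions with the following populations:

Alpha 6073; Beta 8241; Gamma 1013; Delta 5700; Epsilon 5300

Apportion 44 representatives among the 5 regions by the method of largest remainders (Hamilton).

Alpha: 10, Beta: 14, Gamma: 2, Delta: 9, Epsilon: 9

Total 26327; standard divisor 26327/44 ≈ 598.341.
Standard quotas: Alpha 10.1497, Beta 13.7731, Gamma 1.6930, Delta 9.5263, Epsilon 8.8578.
Lower quotas: Alpha 10, Beta 13, Gamma 1, Delta 9, Epsilon 8 (sum 41, leaving 3 seats).
Remainders in descending order: Epsilon 0.8578, Beta 0.7731, Gamma 0.6930, Delta 0.5263, Alpha 0.1497.
Largest remainders: Epsilon, Beta, Gamma receive the extra seats.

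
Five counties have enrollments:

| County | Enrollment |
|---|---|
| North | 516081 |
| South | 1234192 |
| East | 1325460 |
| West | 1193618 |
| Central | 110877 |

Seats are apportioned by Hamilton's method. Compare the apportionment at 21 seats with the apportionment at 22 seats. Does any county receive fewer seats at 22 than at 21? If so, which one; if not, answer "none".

Central

At 21 seats: North 2, South 6, East 6, West 6, Central 1.
At 22 seats: North 3, South 6, East 7, West 6, Central 0.
Central drops from 1 to 0.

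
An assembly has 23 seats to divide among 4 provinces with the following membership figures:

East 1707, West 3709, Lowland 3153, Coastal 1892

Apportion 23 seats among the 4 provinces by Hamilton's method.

East 4; West 8; Lowland 7; Coastal 4

The standard divisor is 10461/23 ≈ 454.826.
Standard quotas: East 3.753, West 8.155, Lowland 6.932, Coastal 4.160.
Lower quotas: East 3, West 8, Lowland 6, Coastal 4 (sum 21, leaving 2 seats).
Remainders in descending order: Lowland 0.932, East 0.753, Coastal 0.160, West 0.155.
The surplus seats go to Lowland, East.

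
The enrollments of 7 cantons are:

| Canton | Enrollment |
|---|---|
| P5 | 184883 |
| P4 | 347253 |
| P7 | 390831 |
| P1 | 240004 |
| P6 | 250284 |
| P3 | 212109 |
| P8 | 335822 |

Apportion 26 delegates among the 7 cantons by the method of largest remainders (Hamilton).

P5 2; P4 5; P7 5; P1 3; P6 3; P3 3; P8 5

Total 1961186; standard divisor 1961186/26 ≈ 75430.231.
Standard quotas: P5 2.4510, P4 4.6036, P7 5.1814, P1 3.1818, P6 3.3181, P3 2.8120, P8 4.4521.
Lower quotas: P5 2, P4 4, P7 5, P1 3, P6 3, P3 2, P8 4 (sum 23, leaving 3 seats).
Remainders in descending order: P3 0.8120, P4 0.6036, P8 0.4521, P5 0.4510, P6 0.3181, P1 0.1818, P7 0.1814.
The surplus seats go to P3, P4, P8.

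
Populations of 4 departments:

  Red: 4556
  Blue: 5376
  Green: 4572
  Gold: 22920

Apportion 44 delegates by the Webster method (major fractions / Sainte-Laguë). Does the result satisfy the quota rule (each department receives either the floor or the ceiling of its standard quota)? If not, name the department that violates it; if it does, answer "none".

Gold

Standard quotas: Red 5.357, Blue 6.321, Green 5.375, Gold 26.947.
Webster allocation: Red 5, Blue 6, Green 5, Gold 28.
Gold has quota 26.947 (lower 26, upper 27) but receives 28 — outside the quota interval.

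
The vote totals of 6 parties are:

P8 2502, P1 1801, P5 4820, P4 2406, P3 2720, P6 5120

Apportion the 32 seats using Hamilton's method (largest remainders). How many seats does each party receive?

Standard divisor: 19369 ÷ 32 ≈ 605.281.
Standard quotas: P8 4.1336, P1 2.9755, P5 7.9632, P4 3.9750, P3 4.4938, P6 8.4589.
Lower quotas: P8 4, P1 2, P5 7, P4 3, P3 4, P6 8 (sum 28, leaving 4 seats).
Remainders in descending order: P1 0.9755, P4 0.9750, P5 0.9632, P3 0.4938, P6 0.4589, P8 0.1336.
Largest remainders: P1, P4, P5, P3 receive the extra seats.

P8 4, P1 3, P5 8, P4 4, P3 5, P6 8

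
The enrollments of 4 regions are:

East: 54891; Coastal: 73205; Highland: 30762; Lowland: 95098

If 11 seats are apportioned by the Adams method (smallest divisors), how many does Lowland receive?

4

Standard divisor 253956/11 ≈ 23086.909; standard quotas: East 2.378, Coastal 3.171, Highland 1.332, Lowland 4.119.
Rounding up gives 3, 4, 2, 5 = 14 seats, so the divisor must be adjusted.
With modified divisor 29100: modified quotas East 1.886, Coastal 2.516, Highland 1.057, Lowland 3.268.
Rounding up: East 2, Coastal 3, Highland 2, Lowland 4 (total 11).
Lowland receives 4.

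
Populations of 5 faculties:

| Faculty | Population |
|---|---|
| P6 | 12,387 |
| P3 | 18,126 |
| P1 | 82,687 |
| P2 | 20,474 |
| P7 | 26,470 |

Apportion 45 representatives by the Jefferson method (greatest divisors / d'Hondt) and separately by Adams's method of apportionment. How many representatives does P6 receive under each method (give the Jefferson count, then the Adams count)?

3 and 4

Jefferson: P6 3, P3 5, P1 24, P2 6, P7 7.
Adams: P6 4, P3 5, P1 22, P2 6, P7 8.
P6 gets 3 under Jefferson and 4 under Adams.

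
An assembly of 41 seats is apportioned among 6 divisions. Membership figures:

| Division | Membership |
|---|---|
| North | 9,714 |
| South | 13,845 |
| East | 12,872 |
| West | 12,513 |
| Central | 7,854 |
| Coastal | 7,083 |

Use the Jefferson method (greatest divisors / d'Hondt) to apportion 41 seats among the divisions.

Standard divisor 63881/41 ≈ 1558.073; standard quotas: North 6.235, South 8.886, East 8.261, West 8.031, Central 5.041, Coastal 4.546.
Rounding down gives 6, 8, 8, 8, 5, 4 = 39 seats, so the divisor must be adjusted.
With modified divisor 1423: modified quotas North 6.826, South 9.729, East 9.046, West 8.793, Central 5.519, Coastal 4.978.
Rounding down: North 6, South 9, East 9, West 8, Central 5, Coastal 4 (total 41).

North 6, South 9, East 9, West 8, Central 5, Coastal 4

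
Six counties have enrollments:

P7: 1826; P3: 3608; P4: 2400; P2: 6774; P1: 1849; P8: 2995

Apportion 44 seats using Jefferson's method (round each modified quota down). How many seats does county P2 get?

Standard divisor 19452/44 ≈ 442.091; standard quotas: P7 4.130, P3 8.161, P4 5.429, P2 15.323, P1 4.182, P8 6.775.
Rounding down gives 4, 8, 5, 15, 4, 6 = 42 seats, so the divisor must be adjusted.
With modified divisor 410: modified quotas P7 4.454, P3 8.800, P4 5.854, P2 16.522, P1 4.510, P8 7.305.
Rounding down: P7 4, P3 8, P4 5, P2 16, P1 4, P8 7 (total 44).
P2 receives 16.

16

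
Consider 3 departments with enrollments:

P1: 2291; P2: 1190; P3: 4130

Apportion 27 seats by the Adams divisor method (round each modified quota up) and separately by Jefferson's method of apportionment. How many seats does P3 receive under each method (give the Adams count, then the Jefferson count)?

Adams: P1 8, P2 5, P3 14.
Jefferson: P1 8, P2 4, P3 15.
P3 gets 14 under Adams and 15 under Jefferson.

14 and 15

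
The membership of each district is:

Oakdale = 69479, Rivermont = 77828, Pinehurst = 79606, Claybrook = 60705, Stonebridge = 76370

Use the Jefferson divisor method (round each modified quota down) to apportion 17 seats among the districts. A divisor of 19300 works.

Oakdale 3; Rivermont 4; Pinehurst 4; Claybrook 3; Stonebridge 3

With modified divisor 19300: modified quotas Oakdale 3.600, Rivermont 4.033, Pinehurst 4.125, Claybrook 3.145, Stonebridge 3.957.
Rounding down: Oakdale 3, Rivermont 4, Pinehurst 4, Claybrook 3, Stonebridge 3 (total 17).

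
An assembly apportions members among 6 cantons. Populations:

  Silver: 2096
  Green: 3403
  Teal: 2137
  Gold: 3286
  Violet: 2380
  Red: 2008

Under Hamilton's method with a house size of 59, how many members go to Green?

13

Total 15310; standard divisor 15310/59 ≈ 259.492.
Standard quotas: Silver 8.077, Green 13.114, Teal 8.235, Gold 12.663, Violet 9.172, Red 7.738.
Lower quotas: Silver 8, Green 13, Teal 8, Gold 12, Violet 9, Red 7 (sum 57, leaving 2 seats).
Remainders in descending order: Red 0.738, Gold 0.663, Teal 0.235, Violet 0.172, Green 0.114, Silver 0.077.
The surplus seats go to Red, Gold.
Green receives 13.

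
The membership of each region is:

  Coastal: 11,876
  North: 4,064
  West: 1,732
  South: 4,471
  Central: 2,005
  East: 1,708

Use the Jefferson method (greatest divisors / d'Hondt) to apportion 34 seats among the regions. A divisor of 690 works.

With modified divisor 690: modified quotas Coastal 17.212, North 5.890, West 2.510, South 6.480, Central 2.906, East 2.475.
Rounding down: Coastal 17, North 5, West 2, South 6, Central 2, East 2 (total 34).

Coastal: 17, North: 5, West: 2, South: 6, Central: 2, East: 2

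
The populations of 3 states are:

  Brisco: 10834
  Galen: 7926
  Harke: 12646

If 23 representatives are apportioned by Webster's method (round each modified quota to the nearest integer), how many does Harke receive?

Standard divisor 31406/23 ≈ 1365.478; standard quotas: Brisco 7.934, Galen 5.805, Harke 9.261.
Rounding to the nearest integer gives Brisco 8, Galen 6, Harke 9 — total 23, matching the house size, so no adjustment is needed.
Harke receives 9.

9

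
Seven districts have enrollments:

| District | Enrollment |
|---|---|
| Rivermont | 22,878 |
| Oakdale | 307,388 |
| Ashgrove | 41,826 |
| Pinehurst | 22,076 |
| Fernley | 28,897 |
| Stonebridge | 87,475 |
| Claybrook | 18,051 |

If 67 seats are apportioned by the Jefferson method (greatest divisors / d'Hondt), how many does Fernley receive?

Standard divisor 528591/67 ≈ 7889.418; standard quotas: Rivermont 2.900, Oakdale 38.962, Ashgrove 5.302, Pinehurst 2.798, Fernley 3.663, Stonebridge 11.088, Claybrook 2.288.
Rounding down gives 2, 38, 5, 2, 3, 11, 2 = 63 seats, so the divisor must be adjusted.
With modified divisor 7430: modified quotas Rivermont 3.079, Oakdale 41.371, Ashgrove 5.629, Pinehurst 2.971, Fernley 3.889, Stonebridge 11.773, Claybrook 2.429.
Rounding down: Rivermont 3, Oakdale 41, Ashgrove 5, Pinehurst 2, Fernley 3, Stonebridge 11, Claybrook 2 (total 67).
Fernley receives 3.

3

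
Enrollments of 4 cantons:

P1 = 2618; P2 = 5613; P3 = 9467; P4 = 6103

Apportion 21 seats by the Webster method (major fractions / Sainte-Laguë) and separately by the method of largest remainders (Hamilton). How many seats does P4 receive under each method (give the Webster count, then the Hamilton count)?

Webster: P1 2, P2 5, P3 9, P4 5.
Hamilton: P1 2, P2 5, P3 8, P4 6.
P4 gets 5 under Webster and 6 under Hamilton.

5 and 6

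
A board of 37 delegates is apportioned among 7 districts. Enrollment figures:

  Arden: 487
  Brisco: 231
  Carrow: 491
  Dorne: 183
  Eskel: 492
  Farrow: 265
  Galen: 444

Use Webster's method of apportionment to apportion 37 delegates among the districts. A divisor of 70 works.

Arden 7, Brisco 3, Carrow 7, Dorne 3, Eskel 7, Farrow 4, Galen 6

With modified divisor 70: modified quotas Arden 6.957, Brisco 3.300, Carrow 7.014, Dorne 2.614, Eskel 7.029, Farrow 3.786, Galen 6.343.
Rounding to the nearest integer: Arden 7, Brisco 3, Carrow 7, Dorne 3, Eskel 7, Farrow 4, Galen 6 (total 37).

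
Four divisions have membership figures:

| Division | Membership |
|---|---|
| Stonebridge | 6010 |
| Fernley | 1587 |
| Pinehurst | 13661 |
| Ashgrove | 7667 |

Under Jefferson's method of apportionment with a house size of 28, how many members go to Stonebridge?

Standard divisor 28925/28 ≈ 1033.036; standard quotas: Stonebridge 5.818, Fernley 1.536, Pinehurst 13.224, Ashgrove 7.422.
Rounding down gives 5, 1, 13, 7 = 26 seats, so the divisor must be adjusted.
With modified divisor 970: modified quotas Stonebridge 6.196, Fernley 1.636, Pinehurst 14.084, Ashgrove 7.904.
Rounding down: Stonebridge 6, Fernley 1, Pinehurst 14, Ashgrove 7 (total 28).
Stonebridge receives 6.

6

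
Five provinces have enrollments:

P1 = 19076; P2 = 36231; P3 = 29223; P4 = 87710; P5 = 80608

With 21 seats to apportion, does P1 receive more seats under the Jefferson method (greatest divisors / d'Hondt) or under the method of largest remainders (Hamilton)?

Hamilton

Jefferson: P1 1, P2 3, P3 2, P4 8, P5 7.
Hamilton: P1 2, P2 3, P3 2, P4 7, P5 7.
P1 gets 1 under Jefferson and 2 under Hamilton.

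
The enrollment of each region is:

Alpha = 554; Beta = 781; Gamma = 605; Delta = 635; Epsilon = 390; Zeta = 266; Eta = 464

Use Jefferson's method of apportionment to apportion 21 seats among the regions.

Standard divisor 3695/21 ≈ 175.952; standard quotas: Alpha 3.149, Beta 4.439, Gamma 3.438, Delta 3.609, Epsilon 2.217, Zeta 1.512, Eta 2.637.
Rounding down gives 3, 4, 3, 3, 2, 1, 2 = 18 seats, so the divisor must be adjusted.
With modified divisor 153: modified quotas Alpha 3.621, Beta 5.105, Gamma 3.954, Delta 4.150, Epsilon 2.549, Zeta 1.739, Eta 3.033.
Rounding down: Alpha 3, Beta 5, Gamma 3, Delta 4, Epsilon 2, Zeta 1, Eta 3 (total 21).

Alpha=3, Beta=5, Gamma=3, Delta=4, Epsilon=2, Zeta=1, Eta=3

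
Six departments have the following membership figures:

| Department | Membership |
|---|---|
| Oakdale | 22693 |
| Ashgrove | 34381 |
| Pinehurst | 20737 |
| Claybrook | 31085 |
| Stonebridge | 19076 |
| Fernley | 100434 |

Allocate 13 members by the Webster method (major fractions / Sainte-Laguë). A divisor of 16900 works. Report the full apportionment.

With modified divisor 16900: modified quotas Oakdale 1.343, Ashgrove 2.034, Pinehurst 1.227, Claybrook 1.839, Stonebridge 1.129, Fernley 5.943.
Rounding to the nearest integer: Oakdale 1, Ashgrove 2, Pinehurst 1, Claybrook 2, Stonebridge 1, Fernley 6 (total 13).

Oakdale 1, Ashgrove 2, Pinehurst 1, Claybrook 2, Stonebridge 1, Fernley 6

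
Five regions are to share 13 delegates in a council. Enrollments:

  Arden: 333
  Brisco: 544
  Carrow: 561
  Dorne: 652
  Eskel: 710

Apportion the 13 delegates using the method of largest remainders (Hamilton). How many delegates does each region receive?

Total 2800; standard divisor 2800/13 ≈ 215.385.
Standard quotas: Arden 1.546, Brisco 2.526, Carrow 2.605, Dorne 3.027, Eskel 3.296.
Lower quotas: Arden 1, Brisco 2, Carrow 2, Dorne 3, Eskel 3 (sum 11, leaving 2 seats).
Remainders in descending order: Carrow 0.605, Arden 0.546, Brisco 0.526, Eskel 0.296, Dorne 0.027.
The surplus seats go to Carrow, Arden.

Arden: 2, Brisco: 2, Carrow: 3, Dorne: 3, Eskel: 3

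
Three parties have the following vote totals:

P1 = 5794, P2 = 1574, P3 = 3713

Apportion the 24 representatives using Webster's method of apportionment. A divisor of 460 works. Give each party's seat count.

With modified divisor 460: modified quotas P1 12.596, P2 3.422, P3 8.072.
Rounding to the nearest integer: P1 13, P2 3, P3 8 (total 24).

P1 13; P2 3; P3 8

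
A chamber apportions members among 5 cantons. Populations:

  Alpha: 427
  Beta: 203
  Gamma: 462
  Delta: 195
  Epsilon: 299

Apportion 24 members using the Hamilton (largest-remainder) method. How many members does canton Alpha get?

Standard divisor: 1586 ÷ 24 ≈ 66.083.
Standard quotas: Alpha 6.462, Beta 3.072, Gamma 6.991, Delta 2.951, Epsilon 4.525.
Lower quotas: Alpha 6, Beta 3, Gamma 6, Delta 2, Epsilon 4 (sum 21, leaving 3 seats).
Remainders in descending order: Gamma 0.991, Delta 0.951, Epsilon 0.525, Alpha 0.462, Beta 0.072.
Largest remainders: Gamma, Delta, Epsilon receive the extra seats.
Alpha receives 6.

6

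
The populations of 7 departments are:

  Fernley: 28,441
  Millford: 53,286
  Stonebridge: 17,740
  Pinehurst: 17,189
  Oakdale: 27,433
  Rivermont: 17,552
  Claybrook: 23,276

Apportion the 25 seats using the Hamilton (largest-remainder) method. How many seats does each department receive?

Fernley: 4, Millford: 7, Stonebridge: 3, Pinehurst: 2, Oakdale: 4, Rivermont: 2, Claybrook: 3

The standard divisor is 184917/25 ≈ 7396.68.
Standard quotas: Fernley 3.8451, Millford 7.2040, Stonebridge 2.3984, Pinehurst 2.3239, Oakdale 3.7088, Rivermont 2.3730, Claybrook 3.1468.
Lower quotas: Fernley 3, Millford 7, Stonebridge 2, Pinehurst 2, Oakdale 3, Rivermont 2, Claybrook 3 (sum 22, leaving 3 seats).
Remainders in descending order: Fernley 0.8451, Oakdale 0.7088, Stonebridge 0.3984, Rivermont 0.3730, Pinehurst 0.3239, Millford 0.2040, Claybrook 0.1468.
Largest remainders: Fernley, Oakdale, Stonebridge receive the extra seats.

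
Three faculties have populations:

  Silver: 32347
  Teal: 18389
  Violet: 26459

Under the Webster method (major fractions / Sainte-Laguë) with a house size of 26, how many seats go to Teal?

6

Standard divisor 77195/26 ≈ 2969.038; standard quotas: Silver 10.895, Teal 6.194, Violet 8.912.
Rounding to the nearest integer gives Silver 11, Teal 6, Violet 9 — total 26, matching the house size, so no adjustment is needed.
Teal receives 6.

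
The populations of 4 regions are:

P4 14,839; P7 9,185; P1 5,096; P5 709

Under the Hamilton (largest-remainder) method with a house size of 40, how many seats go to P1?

7

Total 29829; standard divisor 29829/40 ≈ 745.725.
Standard quotas: P4 19.8988, P7 12.3169, P1 6.8336, P5 0.9508.
Lower quotas: P4 19, P7 12, P1 6, P5 0 (sum 37, leaving 3 seats).
Remainders in descending order: P5 0.9508, P4 0.8988, P1 0.8336, P7 0.3169.
The surplus seats go to P5, P4, P1.
P1 receives 7.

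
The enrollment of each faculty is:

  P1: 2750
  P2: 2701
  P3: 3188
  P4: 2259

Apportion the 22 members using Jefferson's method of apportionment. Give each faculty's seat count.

P1 6, P2 5, P3 7, P4 4

Standard divisor 10898/22 ≈ 495.364; standard quotas: P1 5.551, P2 5.453, P3 6.436, P4 4.560.
Rounding down gives 5, 5, 6, 4 = 20 seats, so the divisor must be adjusted.
With modified divisor 454: modified quotas P1 6.057, P2 5.949, P3 7.022, P4 4.976.
Rounding down: P1 6, P2 5, P3 7, P4 4 (total 22).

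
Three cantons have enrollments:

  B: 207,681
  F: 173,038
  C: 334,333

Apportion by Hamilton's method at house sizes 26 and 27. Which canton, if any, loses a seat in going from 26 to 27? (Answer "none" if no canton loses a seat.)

none

At 26 seats: B 8, F 6, C 12.
At 27 seats: B 8, F 6, C 13.
No canton's allocation decreased.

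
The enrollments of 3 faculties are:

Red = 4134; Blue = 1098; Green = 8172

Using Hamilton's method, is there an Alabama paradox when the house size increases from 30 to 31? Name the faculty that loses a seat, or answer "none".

Blue

At 30 seats: Red 9, Blue 3, Green 18.
At 31 seats: Red 10, Blue 2, Green 19.
Blue drops from 3 to 2.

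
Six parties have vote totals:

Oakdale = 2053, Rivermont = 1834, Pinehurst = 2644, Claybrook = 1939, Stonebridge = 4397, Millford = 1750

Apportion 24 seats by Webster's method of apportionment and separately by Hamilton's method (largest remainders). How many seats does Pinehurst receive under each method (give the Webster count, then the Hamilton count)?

5 and 4

Webster: Oakdale 3, Rivermont 3, Pinehurst 5, Claybrook 3, Stonebridge 7, Millford 3.
Hamilton: Oakdale 4, Rivermont 3, Pinehurst 4, Claybrook 3, Stonebridge 7, Millford 3.
Pinehurst gets 5 under Webster and 4 under Hamilton.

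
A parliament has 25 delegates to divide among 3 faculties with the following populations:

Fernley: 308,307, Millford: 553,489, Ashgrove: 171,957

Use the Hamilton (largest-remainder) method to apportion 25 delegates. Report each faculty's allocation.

Total 1033753; standard divisor 1033753/25 ≈ 41350.12.
Standard quotas: Fernley 7.4560, Millford 13.3854, Ashgrove 4.1586.
Lower quotas: Fernley 7, Millford 13, Ashgrove 4 (sum 24, leaving 1 seat).
Remainders in descending order: Fernley 0.4560, Millford 0.3854, Ashgrove 0.1586.
Largest remainder: Fernley receives the extra seat.

Fernley: 8; Millford: 13; Ashgrove: 4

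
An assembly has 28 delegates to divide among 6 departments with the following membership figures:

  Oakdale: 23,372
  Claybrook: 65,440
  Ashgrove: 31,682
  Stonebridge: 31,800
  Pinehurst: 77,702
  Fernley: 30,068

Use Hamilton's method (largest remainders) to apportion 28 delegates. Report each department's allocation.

Total 260064; standard divisor 260064/28 = 9288.
Standard quotas: Oakdale 2.5164, Claybrook 7.0457, Ashgrove 3.4111, Stonebridge 3.4238, Pinehurst 8.3658, Fernley 3.2373.
Lower quotas: Oakdale 2, Claybrook 7, Ashgrove 3, Stonebridge 3, Pinehurst 8, Fernley 3 (sum 26, leaving 2 seats).
Remainders in descending order: Oakdale 0.5164, Stonebridge 0.4238, Ashgrove 0.4111, Pinehurst 0.3658, Fernley 0.2373, Claybrook 0.0457.
Largest remainders: Oakdale, Stonebridge receive the extra seats.

Oakdale 3; Claybrook 7; Ashgrove 3; Stonebridge 4; Pinehurst 8; Fernley 3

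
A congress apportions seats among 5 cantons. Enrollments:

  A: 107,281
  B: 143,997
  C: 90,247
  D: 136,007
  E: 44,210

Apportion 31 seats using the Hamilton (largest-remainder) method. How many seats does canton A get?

6

The standard divisor is 521742/31 ≈ 16830.387.
Standard quotas: A 6.3742, B 8.5558, C 5.3621, D 8.0810, E 2.6268.
Lower quotas: A 6, B 8, C 5, D 8, E 2 (sum 29, leaving 2 seats).
Remainders in descending order: E 0.6268, B 0.5558, A 0.3742, C 0.3621, D 0.0810.
The surplus seats go to E, B.
A receives 6.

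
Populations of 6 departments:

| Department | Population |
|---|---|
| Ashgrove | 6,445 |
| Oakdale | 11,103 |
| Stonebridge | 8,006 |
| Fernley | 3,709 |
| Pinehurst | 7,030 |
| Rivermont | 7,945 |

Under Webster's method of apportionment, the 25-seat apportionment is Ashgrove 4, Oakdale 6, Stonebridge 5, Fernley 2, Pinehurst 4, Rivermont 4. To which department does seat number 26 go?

Priority for the next seat is population ÷ (current seats + 0.5).
Priorities: Ashgrove 1432.222, Oakdale 1708.154, Stonebridge 1455.636, Fernley 1483.600, Pinehurst 1562.222, Rivermont 1765.556.
Highest priority: Rivermont.

Rivermont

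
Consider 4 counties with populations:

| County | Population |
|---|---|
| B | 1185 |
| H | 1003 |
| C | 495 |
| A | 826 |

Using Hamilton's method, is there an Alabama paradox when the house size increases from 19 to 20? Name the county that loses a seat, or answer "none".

At 19 seats: B 6, H 5, C 3, A 5.
At 20 seats: B 7, H 6, C 3, A 4.
A drops from 5 to 4.

A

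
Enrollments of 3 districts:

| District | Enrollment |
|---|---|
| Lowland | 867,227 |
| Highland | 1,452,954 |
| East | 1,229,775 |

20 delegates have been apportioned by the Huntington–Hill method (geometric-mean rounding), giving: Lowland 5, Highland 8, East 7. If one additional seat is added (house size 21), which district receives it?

Highland

Priority for the next seat is population ÷ (√(s·(s+1))).
Priorities: Lowland 158333.263, Highland 171232.271, East 164335.597.
Highest priority: Highland.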